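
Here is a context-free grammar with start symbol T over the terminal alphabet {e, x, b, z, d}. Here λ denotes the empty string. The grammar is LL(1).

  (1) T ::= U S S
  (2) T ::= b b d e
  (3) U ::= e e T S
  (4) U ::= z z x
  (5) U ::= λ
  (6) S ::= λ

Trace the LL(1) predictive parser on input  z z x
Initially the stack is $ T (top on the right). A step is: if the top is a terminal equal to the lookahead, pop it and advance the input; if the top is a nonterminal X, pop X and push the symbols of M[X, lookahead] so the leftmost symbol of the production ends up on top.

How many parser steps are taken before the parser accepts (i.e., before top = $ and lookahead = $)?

step 1: stack=$ T  input=z z x $  — expand T ::= U S S
step 2: stack=$ S S U  input=z z x $  — expand U ::= z z x
step 3: stack=$ S S x z z  input=z z x $  — match z
step 4: stack=$ S S x z  input=z x $  — match z
step 5: stack=$ S S x  input=x $  — match x
step 6: stack=$ S S  input=$  — expand S ::= λ
step 7: stack=$ S  input=$  — expand S ::= λ
Accept reached after 7 steps.

7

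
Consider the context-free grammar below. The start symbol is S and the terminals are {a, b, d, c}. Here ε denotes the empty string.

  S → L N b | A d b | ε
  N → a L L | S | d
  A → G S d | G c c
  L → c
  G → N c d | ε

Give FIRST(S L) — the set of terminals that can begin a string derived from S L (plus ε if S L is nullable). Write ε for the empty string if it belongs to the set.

{a, c, d}

FIRST(L): from L→c we get {c}. So FIRST(L) = {c}.
FIRST(S): from S→L N b we get {c}; from S→A d b we get {a, c, d}; from S→ε we get {ε}. So FIRST(S) = {ε, a, c, d}.
FIRST(N): from N→a L L we get {a}; from N→S we get {ε, a, c, d}; from N→d we get {d}. So FIRST(N) = {ε, a, c, d}.
FIRST(G): from G→N c d we get {a, c, d}; from G→ε we get {ε}. So FIRST(G) = {ε, a, c, d}.
FIRST(A): from A→G S d we get {a, c, d}; from A→G c c we get {a, c, d}. So FIRST(A) = {a, c, d}.
FIRST(S L): take FIRST of each symbol in turn, carrying on past any symbol whose FIRST contains ε; result {a, c, d}.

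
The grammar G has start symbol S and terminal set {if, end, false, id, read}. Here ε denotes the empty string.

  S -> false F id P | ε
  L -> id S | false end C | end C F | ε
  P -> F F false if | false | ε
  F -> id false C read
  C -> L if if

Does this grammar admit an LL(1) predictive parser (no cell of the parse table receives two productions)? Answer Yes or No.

Yes

FIRST(S) = {ε, false}
FIRST(L) = {ε, end, false, id}
FIRST(P) = {ε, false, id}
FIRST(F) = {id}
FIRST(C) = {end, false, id, if}
FOLLOW(S) = {$, if}
FOLLOW(L) = {if}
FOLLOW(P) = {$, if}
FOLLOW(F) = {false, id, if}
FOLLOW(C) = {id, if, read}
Each cell of M receives at most one production.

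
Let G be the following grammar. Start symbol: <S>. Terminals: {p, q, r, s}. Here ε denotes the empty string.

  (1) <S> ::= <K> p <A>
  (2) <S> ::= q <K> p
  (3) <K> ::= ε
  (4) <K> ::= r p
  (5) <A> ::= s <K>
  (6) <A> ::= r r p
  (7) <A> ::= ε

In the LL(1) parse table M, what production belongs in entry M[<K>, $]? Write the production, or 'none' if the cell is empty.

FIRST(<K>) = {ε, r}
FIRST(<A>) = {ε, r, s}
FIRST(<S>) = {p, q, r}  (via <K> p <A>)
FOLLOW(<S>) includes $ since <S> is the start symbol.
FOLLOW(<A>): in <S>::=<K> p <A>, the suffix after <A> is empty, so FOLLOW(<A>) ⊇ FOLLOW(<S>) = {$}. Thus FOLLOW(<A>) = {$}.
FOLLOW(<K>): in <S>::=<K> p <A>, <K> is followed by p <A> with FIRST {p}; in <S>::=q <K> p, <K> is followed by p with FIRST {p}; in <A>::=s <K>, the suffix after <K> is empty, so FOLLOW(<K>) ⊇ FOLLOW(<A>) = {$}. Thus FOLLOW(<K>) = {$, p}.
For <K> ::= ε: FIRST(ε) = {ε}, so it goes in M[<K>, t] for t ∈ {}; since ε ∈ FIRST, also for every t ∈ FOLLOW(<K>) = {$, p}.
For <K> ::= r p: FIRST(r p) = {r}, so it goes in M[<K>, t] for t ∈ {r}.

<K> ::= ε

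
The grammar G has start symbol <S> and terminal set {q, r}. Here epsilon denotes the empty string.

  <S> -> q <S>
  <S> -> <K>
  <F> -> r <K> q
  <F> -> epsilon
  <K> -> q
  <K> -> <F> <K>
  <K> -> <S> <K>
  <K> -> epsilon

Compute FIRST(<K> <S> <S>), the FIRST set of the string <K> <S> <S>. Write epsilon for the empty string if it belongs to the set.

{epsilon, q, r}

FIRST(<F>) = {epsilon, r}
FIRST(<S>) = {epsilon, q, r}  (via <K>)
FIRST(<K>) = {epsilon, q, r}  (via <F> <K>, <S> <K>)
FIRST(<K> <S> <S>): take FIRST of each symbol in turn, carrying on past any symbol whose FIRST contains epsilon; result {epsilon, q, r}.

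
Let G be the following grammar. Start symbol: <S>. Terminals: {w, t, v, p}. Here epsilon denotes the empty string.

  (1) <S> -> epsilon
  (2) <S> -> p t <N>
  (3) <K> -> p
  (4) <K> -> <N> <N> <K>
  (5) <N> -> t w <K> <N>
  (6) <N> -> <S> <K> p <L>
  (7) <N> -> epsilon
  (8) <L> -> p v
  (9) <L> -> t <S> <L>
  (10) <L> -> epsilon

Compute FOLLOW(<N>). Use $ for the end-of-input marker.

{$, p, t}

FIRST(<S>): from <S>->epsilon we get {epsilon}; from <S>->p t <N> we get {p}. So FIRST(<S>) = {epsilon, p}.
FIRST(<L>): from <L>->p v we get {p}; from <L>->t <S> <L> we get {t}; from <L>->epsilon we get {epsilon}. So FIRST(<L>) = {epsilon, p, t}.
FIRST(<K>): from <K>->p we get {p}; from <K>-><N> <N> <K> we get {p, t}. So FIRST(<K>) = {p, t}.
FIRST(<N>): from <N>->t w <K> <N> we get {t}; from <N>-><S> <K> p <L> we get {p, t}; from <N>->epsilon we get {epsilon}. So FIRST(<N>) = {epsilon, p, t}.
FOLLOW(<S>) includes $ since <S> is the start symbol.
FOLLOW(<S>): in <N>-><S> <K> p <L>, <S> is followed by <K> p <L> with FIRST {p, t}; in <L>->t <S> <L>, <S> is followed by <L> with FIRST {epsilon, p, t}; in <L>->t <S> <L>, the suffix after <S> is nullable, so FOLLOW(<S>) ⊇ FOLLOW(<L>) = {$, p, t}. Thus FOLLOW(<S>) = {$, p, t}.
FOLLOW(<N>): in <S>->p t <N>, the suffix after <N> is empty, so FOLLOW(<N>) ⊇ FOLLOW(<S>) = {$, p, t}; in <K>-><N> <N> <K> (occurrence 1), <N> is followed by <N> <K> with FIRST {p, t}; in <K>-><N> <N> <K> (occurrence 2), <N> is followed by <K> with FIRST {p, t}; in <N>->t w <K> <N>, the suffix after <N> is empty (adds nothing new). Thus FOLLOW(<N>) = {$, p, t}.
FOLLOW(<K>): in <K>-><N> <N> <K>, the suffix after <K> is empty (adds nothing new); in <N>->t w <K> <N>, <K> is followed by <N> with FIRST {epsilon, p, t}; in <N>->t w <K> <N>, the suffix after <K> is nullable, so FOLLOW(<K>) ⊇ FOLLOW(<N>) = {$, p, t}; in <N>-><S> <K> p <L>, <K> is followed by p <L> with FIRST {p}. Thus FOLLOW(<K>) = {$, p, t}.
FOLLOW(<L>): in <N>-><S> <K> p <L>, the suffix after <L> is empty, so FOLLOW(<L>) ⊇ FOLLOW(<N>) = {$, p, t}; in <L>->t <S> <L>, the suffix after <L> is empty (adds nothing new). Thus FOLLOW(<L>) = {$, p, t}.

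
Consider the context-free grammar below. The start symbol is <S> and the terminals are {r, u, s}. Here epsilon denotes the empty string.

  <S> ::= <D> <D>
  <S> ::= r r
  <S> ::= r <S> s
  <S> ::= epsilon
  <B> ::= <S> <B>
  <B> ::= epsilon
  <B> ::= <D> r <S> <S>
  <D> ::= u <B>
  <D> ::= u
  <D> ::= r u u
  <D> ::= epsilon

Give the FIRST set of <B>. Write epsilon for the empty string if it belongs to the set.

FIRST(<D>) = {epsilon, r, u}
FIRST(<S>) = {epsilon, r, u}  (via <D> <D>)
FIRST(<B>) = {epsilon, r, u}  (via <S> <B>, <D> r <S> <S>)

{epsilon, r, u}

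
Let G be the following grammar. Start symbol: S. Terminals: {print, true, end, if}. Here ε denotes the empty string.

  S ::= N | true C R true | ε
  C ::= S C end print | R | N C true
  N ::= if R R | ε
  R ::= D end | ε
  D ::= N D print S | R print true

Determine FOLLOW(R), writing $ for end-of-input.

{$, end, if, print, true}

FIRST(N) = {ε, if}
FIRST(S) = {ε, if, true}  (via N)
FIRST(C) = {ε, end, if, print, true}  (via S C end print, R, N C true)
FIRST(R) = {ε, if, print}  (via D end)
FIRST(D) = {if, print}  (via N D print S, R print true)
FOLLOW(S) includes $ since S is the start symbol.
FOLLOW(C): in S::=true C R true, C is followed by R true with FIRST {if, print, true}; in C::=S C end print, C is followed by end print with FIRST {end}; in C::=N C true, C is followed by true with FIRST {true}. Thus FOLLOW(C) = {end, if, print, true}.
FOLLOW(D): in R::=D end, D is followed by end with FIRST {end}; in D::=N D print S, D is followed by print S with FIRST {print}. Thus FOLLOW(D) = {end, print}.
FOLLOW(S): in C::=S C end print, S is followed by C end print with FIRST {end, if, print, true}; in D::=N D print S, the suffix after S is empty, so FOLLOW(S) ⊇ FOLLOW(D) = {end, print}. Thus FOLLOW(S) = {$, end, if, print, true}.
FOLLOW(N): in S::=N, the suffix after N is empty, so FOLLOW(N) ⊇ FOLLOW(S) = {$, end, if, print, true}; in C::=N C true, N is followed by C true with FIRST {end, if, print, true}; in D::=N D print S, N is followed by D print S with FIRST {if, print}. Thus FOLLOW(N) = {$, end, if, print, true}.
FOLLOW(R): in S::=true C R true, R is followed by true with FIRST {true}; in C::=R, the suffix after R is empty, so FOLLOW(R) ⊇ FOLLOW(C) = {end, if, print, true}; in N::=if R R (occurrence 1), R is followed by R with FIRST {ε, if, print}; in N::=if R R (occurrence 1), the suffix after R is nullable, so FOLLOW(R) ⊇ FOLLOW(N) = {$, end, if, print, true}; in N::=if R R (occurrence 2), the suffix after R is empty, so FOLLOW(R) ⊇ FOLLOW(N) = {$, end, if, print, true}; in D::=R print true, R is followed by print true with FIRST {print}. Thus FOLLOW(R) = {$, end, if, print, true}.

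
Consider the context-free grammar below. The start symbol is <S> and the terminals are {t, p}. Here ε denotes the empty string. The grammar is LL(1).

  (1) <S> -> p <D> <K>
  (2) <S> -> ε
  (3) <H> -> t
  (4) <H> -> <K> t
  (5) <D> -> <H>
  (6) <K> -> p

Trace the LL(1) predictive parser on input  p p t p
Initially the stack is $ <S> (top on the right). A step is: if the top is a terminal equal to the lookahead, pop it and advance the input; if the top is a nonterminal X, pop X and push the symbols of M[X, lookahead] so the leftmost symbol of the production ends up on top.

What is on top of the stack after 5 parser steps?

     Stack        Input      Action
  1  $ <S>        p p t p $  expand <S> -> p <D> <K>
  2  $ <K> <D> p  p p t p $  match p
  3  $ <K> <D>    p t p $    expand <D> -> <H>
  4  $ <K> <H>    p t p $    expand <H> -> <K> t
  5  $ <K> t <K>  p t p $    expand <K> -> p
Stack after step 5: $ <K> t p (top = p).

p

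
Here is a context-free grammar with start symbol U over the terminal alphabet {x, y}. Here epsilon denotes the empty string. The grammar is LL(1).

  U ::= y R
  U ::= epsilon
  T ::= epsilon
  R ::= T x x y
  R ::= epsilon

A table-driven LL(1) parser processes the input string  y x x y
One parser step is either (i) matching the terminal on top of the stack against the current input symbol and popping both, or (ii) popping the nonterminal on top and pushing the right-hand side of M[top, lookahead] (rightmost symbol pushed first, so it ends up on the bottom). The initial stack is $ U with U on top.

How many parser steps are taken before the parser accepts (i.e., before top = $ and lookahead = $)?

     Stack      Input      Action
  1  $ U        y x x y $  expand U ::= y R
  2  $ R y      y x x y $  match y
  3  $ R        x x y $    expand R ::= T x x y
  4  $ y x x T  x x y $    expand T ::= epsilon
  5  $ y x x    x x y $    match x
  6  $ y x      x y $      match x
  7  $ y        y $        match y
Accept reached after 7 steps.

7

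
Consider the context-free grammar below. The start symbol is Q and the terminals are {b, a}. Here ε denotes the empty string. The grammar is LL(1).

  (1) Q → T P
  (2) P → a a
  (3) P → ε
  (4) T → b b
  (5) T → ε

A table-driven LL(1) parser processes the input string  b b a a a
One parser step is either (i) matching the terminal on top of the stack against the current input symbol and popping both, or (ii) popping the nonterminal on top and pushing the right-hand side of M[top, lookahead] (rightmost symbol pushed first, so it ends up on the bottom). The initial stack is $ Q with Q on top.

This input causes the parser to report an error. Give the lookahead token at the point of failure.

a

step 1: stack=$ Q  input=b b a a a $  — expand Q → T P
step 2: stack=$ P T  input=b b a a a $  — expand T → b b
step 3: stack=$ P b b  input=b b a a a $  — match b
step 4: stack=$ P b  input=b a a a $  — match b
step 5: stack=$ P  input=a a a $  — expand P → a a
step 6: stack=$ a a  input=a a a $  — match a
step 7: stack=$ a  input=a a $  — match a
step 8: stack=$  input=a $  — error: stack empty but input remains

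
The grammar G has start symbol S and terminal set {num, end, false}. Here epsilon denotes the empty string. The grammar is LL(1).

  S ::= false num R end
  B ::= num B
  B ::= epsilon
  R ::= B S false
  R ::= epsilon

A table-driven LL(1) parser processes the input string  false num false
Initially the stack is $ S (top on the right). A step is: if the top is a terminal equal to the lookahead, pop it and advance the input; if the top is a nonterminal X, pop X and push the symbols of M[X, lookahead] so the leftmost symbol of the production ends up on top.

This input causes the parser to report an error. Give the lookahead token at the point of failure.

step 1: stack=$ S  input=false num false $  — expand S ::= false num R end
step 2: stack=$ end R num false  input=false num false $  — match false
step 3: stack=$ end R num  input=num false $  — match num
step 4: stack=$ end R  input=false $  — expand R ::= B S false
step 5: stack=$ end false S B  input=false $  — expand B ::= epsilon
step 6: stack=$ end false S  input=false $  — expand S ::= false num R end
step 7: stack=$ end false end R num false  input=false $  — match false
step 8: stack=$ end false end R num  input=$  — error: top is terminal num but lookahead is $

$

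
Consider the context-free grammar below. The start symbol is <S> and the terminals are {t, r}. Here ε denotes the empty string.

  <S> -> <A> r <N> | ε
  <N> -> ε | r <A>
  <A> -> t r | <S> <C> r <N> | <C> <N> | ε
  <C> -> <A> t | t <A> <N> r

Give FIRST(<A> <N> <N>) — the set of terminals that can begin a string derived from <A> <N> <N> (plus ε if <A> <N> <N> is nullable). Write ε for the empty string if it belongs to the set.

{ε, r, t}

FIRST(<N>) = {ε, r}
FIRST(<S>) = {ε, r, t}  (via <A> r <N>)
FIRST(<A>) = {ε, r, t}  (via <S> <C> r <N>, <C> <N>)
FIRST(<C>) = {r, t}  (via <A> t)
FIRST(<A> <N> <N>): take FIRST of each symbol in turn, carrying on past any symbol whose FIRST contains ε; result {ε, r, t}.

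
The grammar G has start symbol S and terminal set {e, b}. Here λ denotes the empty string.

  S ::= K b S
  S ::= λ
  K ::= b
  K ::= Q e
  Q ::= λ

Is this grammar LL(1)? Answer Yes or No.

FIRST(S) = {λ, b, e}
FIRST(K) = {b, e}
FIRST(Q) = {λ}
FOLLOW(S) = {$}
FOLLOW(K) = {b}
FOLLOW(Q) = {e}
Each cell of M receives at most one production.

Yes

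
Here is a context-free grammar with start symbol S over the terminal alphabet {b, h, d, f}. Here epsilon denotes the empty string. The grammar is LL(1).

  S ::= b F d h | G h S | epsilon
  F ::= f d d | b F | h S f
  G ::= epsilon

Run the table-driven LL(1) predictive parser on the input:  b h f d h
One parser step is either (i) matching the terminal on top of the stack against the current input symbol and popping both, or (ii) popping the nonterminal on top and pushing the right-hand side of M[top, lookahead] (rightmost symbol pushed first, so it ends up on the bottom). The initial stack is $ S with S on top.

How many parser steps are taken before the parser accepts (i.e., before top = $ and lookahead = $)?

8

step 1: stack=$ S  input=b h f d h $  — expand S ::= b F d h
step 2: stack=$ h d F b  input=b h f d h $  — match b
step 3: stack=$ h d F  input=h f d h $  — expand F ::= h S f
step 4: stack=$ h d f S h  input=h f d h $  — match h
step 5: stack=$ h d f S  input=f d h $  — expand S ::= epsilon
step 6: stack=$ h d f  input=f d h $  — match f
step 7: stack=$ h d  input=d h $  — match d
step 8: stack=$ h  input=h $  — match h
Accept reached after 8 steps.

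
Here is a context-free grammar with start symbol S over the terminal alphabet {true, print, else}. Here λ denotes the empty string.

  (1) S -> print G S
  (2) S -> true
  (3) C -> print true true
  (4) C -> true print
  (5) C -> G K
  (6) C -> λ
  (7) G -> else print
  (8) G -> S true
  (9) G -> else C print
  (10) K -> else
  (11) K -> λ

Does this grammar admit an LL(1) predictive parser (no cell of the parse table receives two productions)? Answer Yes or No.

FIRST(S) = {print, true}
FIRST(C) = {λ, else, print, true}
FIRST(G) = {else, print, true}
FIRST(K) = {λ, else}
FOLLOW(S) = {$, true}
FOLLOW(C) = {print}
FOLLOW(G) = {else, print, true}
FOLLOW(K) = {print}
Cell M[C, print] receives both C -> print true true and C -> G K and C -> λ — the grammar is not LL(1).

No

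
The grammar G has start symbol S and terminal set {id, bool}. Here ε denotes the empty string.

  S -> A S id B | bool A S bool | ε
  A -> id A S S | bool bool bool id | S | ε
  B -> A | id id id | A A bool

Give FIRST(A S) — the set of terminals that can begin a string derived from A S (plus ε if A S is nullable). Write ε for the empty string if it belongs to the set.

FIRST(S) = {ε, bool, id}  (via A S id B)
FIRST(A) = {ε, bool, id}  (via S)
FIRST(B) = {ε, bool, id}  (via A, A A bool)
FIRST(A S): take FIRST of each symbol in turn, carrying on past any symbol whose FIRST contains ε; result {ε, bool, id}.

{ε, bool, id}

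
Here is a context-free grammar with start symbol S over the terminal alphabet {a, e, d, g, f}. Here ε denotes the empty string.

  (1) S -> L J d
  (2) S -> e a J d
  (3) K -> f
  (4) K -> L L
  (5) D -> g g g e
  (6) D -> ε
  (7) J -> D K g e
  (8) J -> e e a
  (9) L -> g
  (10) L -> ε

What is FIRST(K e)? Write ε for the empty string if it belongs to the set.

FIRST(D) = {ε, g}
FIRST(L) = {ε, g}
FIRST(K) = {ε, f, g}  (via L L)
FIRST(J) = {e, f, g}  (via D K g e)
FIRST(S) = {e, f, g}  (via L J d)
FIRST(K e): take FIRST of each symbol in turn, carrying on past any symbol whose FIRST contains ε; result {e, f, g}.

{e, f, g}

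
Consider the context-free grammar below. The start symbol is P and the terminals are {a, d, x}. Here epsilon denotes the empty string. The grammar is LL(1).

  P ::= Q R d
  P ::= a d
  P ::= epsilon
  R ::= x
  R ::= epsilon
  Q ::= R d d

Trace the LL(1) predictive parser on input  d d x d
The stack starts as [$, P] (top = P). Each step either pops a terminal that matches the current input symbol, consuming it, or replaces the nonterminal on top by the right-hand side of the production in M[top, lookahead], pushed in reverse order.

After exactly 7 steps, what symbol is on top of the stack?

     Stack        Input      Action
  1  $ P          d d x d $  expand P ::= Q R d
  2  $ d R Q      d d x d $  expand Q ::= R d d
  3  $ d R d d R  d d x d $  expand R ::= epsilon
  4  $ d R d d    d d x d $  match d
  5  $ d R d      d x d $    match d
  6  $ d R        x d $      expand R ::= x
  7  $ d x        x d $      match x
Stack after step 7: $ d (top = d).

d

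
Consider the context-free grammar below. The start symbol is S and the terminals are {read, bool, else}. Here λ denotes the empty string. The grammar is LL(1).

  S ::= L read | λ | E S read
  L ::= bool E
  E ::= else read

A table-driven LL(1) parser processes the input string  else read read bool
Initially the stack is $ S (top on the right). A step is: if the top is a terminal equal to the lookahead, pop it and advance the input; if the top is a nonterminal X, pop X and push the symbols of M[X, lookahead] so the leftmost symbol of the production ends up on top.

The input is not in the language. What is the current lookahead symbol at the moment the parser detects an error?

     Stack               Input                  Action
  1  $ S                 else read read bool $  expand S ::= E S read
  2  $ read S E          else read read bool $  expand E ::= else read
  3  $ read S read else  else read read bool $  match else
  4  $ read S read       read read bool $       match read
  5  $ read S            read bool $            expand S ::= λ
  6  $ read              read bool $            match read
  7  $                   bool $                 error: stack empty but input remains

bool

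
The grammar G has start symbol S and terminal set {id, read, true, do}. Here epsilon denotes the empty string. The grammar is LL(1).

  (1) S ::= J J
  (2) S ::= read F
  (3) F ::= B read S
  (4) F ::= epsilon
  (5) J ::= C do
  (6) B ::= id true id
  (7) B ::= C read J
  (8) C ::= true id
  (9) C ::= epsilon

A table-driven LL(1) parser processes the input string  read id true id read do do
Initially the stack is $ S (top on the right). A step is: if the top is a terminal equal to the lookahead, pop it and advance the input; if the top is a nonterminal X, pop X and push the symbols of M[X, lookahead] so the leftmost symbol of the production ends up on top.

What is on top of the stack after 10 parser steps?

C

step 1: stack=$ S  input=read id true id read do do $  — expand S ::= read F
step 2: stack=$ F read  input=read id true id read do do $  — match read
step 3: stack=$ F  input=id true id read do do $  — expand F ::= B read S
step 4: stack=$ S read B  input=id true id read do do $  — expand B ::= id true id
step 5: stack=$ S read id true id  input=id true id read do do $  — match id
step 6: stack=$ S read id true  input=true id read do do $  — match true
step 7: stack=$ S read id  input=id read do do $  — match id
step 8: stack=$ S read  input=read do do $  — match read
step 9: stack=$ S  input=do do $  — expand S ::= J J
step 10: stack=$ J J  input=do do $  — expand J ::= C do
Stack after step 10: $ J do C (top = C).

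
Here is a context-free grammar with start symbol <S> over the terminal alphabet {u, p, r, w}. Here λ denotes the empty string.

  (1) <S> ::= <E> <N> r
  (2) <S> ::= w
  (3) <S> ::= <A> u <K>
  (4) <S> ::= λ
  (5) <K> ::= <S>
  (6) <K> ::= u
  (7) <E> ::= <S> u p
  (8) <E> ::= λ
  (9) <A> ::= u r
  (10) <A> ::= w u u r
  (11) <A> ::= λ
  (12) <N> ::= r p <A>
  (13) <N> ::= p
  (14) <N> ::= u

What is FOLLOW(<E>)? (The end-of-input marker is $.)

FIRST(<A>) = {λ, u, w}
FIRST(<N>) = {p, r, u}
FIRST(<S>) = {λ, p, r, u, w}  (via <E> <N> r, <A> u <K>)
FIRST(<K>) = {λ, p, r, u, w}  (via <S>)
FIRST(<E>) = {λ, p, r, u, w}  (via <S> u p)
FOLLOW(<S>) includes $ since <S> is the start symbol.
FOLLOW(<E>): in <S>::=<E> <N> r, <E> is followed by <N> r with FIRST {p, r, u}. Thus FOLLOW(<E>) = {p, r, u}.
FOLLOW(<N>): in <S>::=<E> <N> r, <N> is followed by r with FIRST {r}. Thus FOLLOW(<N>) = {r}.
FOLLOW(<A>): in <S>::=<A> u <K>, <A> is followed by u <K> with FIRST {u}; in <N>::=r p <A>, the suffix after <A> is empty, so FOLLOW(<A>) ⊇ FOLLOW(<N>) = {r}. Thus FOLLOW(<A>) = {r, u}.
FOLLOW(<S>): in <K>::=<S>, the suffix after <S> is empty, so FOLLOW(<S>) ⊇ FOLLOW(<K>) = {$, u}; in <E>::=<S> u p, <S> is followed by u p with FIRST {u}. Thus FOLLOW(<S>) = {$, u}.
FOLLOW(<K>): in <S>::=<A> u <K>, the suffix after <K> is empty, so FOLLOW(<K>) ⊇ FOLLOW(<S>) = {$, u}. Thus FOLLOW(<K>) = {$, u}.

{p, r, u}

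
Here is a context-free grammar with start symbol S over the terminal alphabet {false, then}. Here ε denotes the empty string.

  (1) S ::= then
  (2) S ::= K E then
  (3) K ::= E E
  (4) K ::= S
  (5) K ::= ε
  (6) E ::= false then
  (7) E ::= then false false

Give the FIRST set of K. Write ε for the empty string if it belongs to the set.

FIRST(E): from E::=false then we get {false}; from E::=then false false we get {then}. So FIRST(E) = {false, then}.
FIRST(S): from S::=then we get {then}; from S::=K E then we get {false, then}. So FIRST(S) = {false, then}.
FIRST(K): from K::=E E we get {false, then}; from K::=S we get {false, then}; from K::=ε we get {ε}. So FIRST(K) = {ε, false, then}.

{ε, false, then}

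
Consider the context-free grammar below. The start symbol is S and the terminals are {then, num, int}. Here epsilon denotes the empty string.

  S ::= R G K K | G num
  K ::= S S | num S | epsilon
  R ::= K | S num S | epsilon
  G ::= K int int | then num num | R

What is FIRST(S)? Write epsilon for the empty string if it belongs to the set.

FIRST(S) = {epsilon, int, num, then}  (via R G K K, G num)
FIRST(K) = {epsilon, int, num, then}  (via S S)
FIRST(R) = {epsilon, int, num, then}  (via K, S num S)
FIRST(G) = {epsilon, int, num, then}  (via K int int, R)

{epsilon, int, num, then}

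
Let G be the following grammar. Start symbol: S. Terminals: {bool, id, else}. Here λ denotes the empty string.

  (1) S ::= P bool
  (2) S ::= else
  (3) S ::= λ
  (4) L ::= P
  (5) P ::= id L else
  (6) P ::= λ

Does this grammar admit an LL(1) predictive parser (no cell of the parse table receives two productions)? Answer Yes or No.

FIRST(S) = {λ, bool, else, id}
FIRST(L) = {λ, id}
FIRST(P) = {λ, id}
FOLLOW(S) = {$}
FOLLOW(L) = {else}
FOLLOW(P) = {bool, else}
Each cell of M receives at most one production.

Yes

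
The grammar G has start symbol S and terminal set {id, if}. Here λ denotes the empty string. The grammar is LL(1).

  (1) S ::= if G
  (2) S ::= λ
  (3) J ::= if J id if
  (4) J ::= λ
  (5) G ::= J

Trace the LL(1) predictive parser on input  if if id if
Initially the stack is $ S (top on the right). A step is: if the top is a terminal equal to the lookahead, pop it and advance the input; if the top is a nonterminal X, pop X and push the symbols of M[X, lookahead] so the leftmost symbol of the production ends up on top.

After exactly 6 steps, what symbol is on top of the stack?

id

     Stack         Input          Action
  1  $ S           if if id if $  expand S ::= if G
  2  $ G if        if if id if $  match if
  3  $ G           if id if $     expand G ::= J
  4  $ J           if id if $     expand J ::= if J id if
  5  $ if id J if  if id if $     match if
  6  $ if id J     id if $        expand J ::= λ
Stack after step 6: $ if id (top = id).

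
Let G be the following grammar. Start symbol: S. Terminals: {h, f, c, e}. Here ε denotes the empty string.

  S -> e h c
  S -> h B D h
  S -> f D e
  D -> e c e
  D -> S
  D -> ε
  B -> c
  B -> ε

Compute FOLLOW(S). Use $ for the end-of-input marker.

{$, e, h}

FIRST(S) = {e, f, h}
FIRST(B) = {ε, c}
FIRST(D) = {ε, e, f, h}  (via S)
FOLLOW(S) includes $ since S is the start symbol.
FOLLOW(D): in S->h B D h, D is followed by h with FIRST {h}; in S->f D e, D is followed by e with FIRST {e}. Thus FOLLOW(D) = {e, h}.
FOLLOW(S): in D->S, the suffix after S is empty, so FOLLOW(S) ⊇ FOLLOW(D) = {e, h}. Thus FOLLOW(S) = {$, e, h}.
FOLLOW(B): in S->h B D h, B is followed by D h with FIRST {e, f, h}. Thus FOLLOW(B) = {e, f, h}.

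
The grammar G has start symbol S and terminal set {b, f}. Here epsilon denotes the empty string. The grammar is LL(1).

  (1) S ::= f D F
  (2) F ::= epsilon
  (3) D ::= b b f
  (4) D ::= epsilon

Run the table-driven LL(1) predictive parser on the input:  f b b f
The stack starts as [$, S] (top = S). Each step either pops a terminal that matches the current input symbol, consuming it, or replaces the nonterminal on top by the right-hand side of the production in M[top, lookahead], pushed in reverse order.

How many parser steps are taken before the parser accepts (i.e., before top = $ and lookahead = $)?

step 1: stack=$ S  input=f b b f $  — expand S ::= f D F
step 2: stack=$ F D f  input=f b b f $  — match f
step 3: stack=$ F D  input=b b f $  — expand D ::= b b f
step 4: stack=$ F f b b  input=b b f $  — match b
step 5: stack=$ F f b  input=b f $  — match b
step 6: stack=$ F f  input=f $  — match f
step 7: stack=$ F  input=$  — expand F ::= epsilon
Accept reached after 7 steps.

7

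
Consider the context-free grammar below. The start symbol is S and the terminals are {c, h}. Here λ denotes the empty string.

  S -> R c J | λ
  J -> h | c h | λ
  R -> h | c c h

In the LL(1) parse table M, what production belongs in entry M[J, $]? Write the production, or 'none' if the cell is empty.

FIRST(J) = {λ, c, h}
FIRST(R) = {c, h}
FIRST(S) = {λ, c, h}  (via R c J)
FOLLOW(S) includes $ since S is the start symbol.
FOLLOW(S): S appears on no right-hand side. Thus FOLLOW(S) = {$}.
FOLLOW(J): in S->R c J, the suffix after J is empty, so FOLLOW(J) ⊇ FOLLOW(S) = {$}. Thus FOLLOW(J) = {$}.
For J -> h: FIRST(h) = {h}, so it goes in M[J, t] for t ∈ {h}.
For J -> c h: FIRST(c h) = {c}, so it goes in M[J, t] for t ∈ {c}.
For J -> λ: FIRST(λ) = {λ}, so it goes in M[J, t] for t ∈ {}; since λ ∈ FIRST, also for every t ∈ FOLLOW(J) = {$}.

J -> λ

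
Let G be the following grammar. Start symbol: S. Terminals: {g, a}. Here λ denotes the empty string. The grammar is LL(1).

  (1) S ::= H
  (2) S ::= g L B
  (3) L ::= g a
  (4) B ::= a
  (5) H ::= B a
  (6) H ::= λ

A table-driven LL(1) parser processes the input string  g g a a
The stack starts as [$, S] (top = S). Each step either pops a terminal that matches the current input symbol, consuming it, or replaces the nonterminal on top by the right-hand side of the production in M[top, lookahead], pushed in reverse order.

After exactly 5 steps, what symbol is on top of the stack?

B

     Stack    Input      Action
  1  $ S      g g a a $  expand S ::= g L B
  2  $ B L g  g g a a $  match g
  3  $ B L    g a a $    expand L ::= g a
  4  $ B a g  g a a $    match g
  5  $ B a    a a $      match a
Stack after step 5: $ B (top = B).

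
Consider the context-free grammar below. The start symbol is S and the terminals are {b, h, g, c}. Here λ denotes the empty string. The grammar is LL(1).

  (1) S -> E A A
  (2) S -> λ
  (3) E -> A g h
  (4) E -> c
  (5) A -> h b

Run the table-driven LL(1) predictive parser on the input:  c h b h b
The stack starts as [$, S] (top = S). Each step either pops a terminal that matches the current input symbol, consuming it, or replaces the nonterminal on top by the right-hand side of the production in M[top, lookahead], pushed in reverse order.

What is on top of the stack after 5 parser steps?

     Stack    Input        Action
  1  $ S      c h b h b $  expand S -> E A A
  2  $ A A E  c h b h b $  expand E -> c
  3  $ A A c  c h b h b $  match c
  4  $ A A    h b h b $    expand A -> h b
  5  $ A b h  h b h b $    match h
Stack after step 5: $ A b (top = b).

b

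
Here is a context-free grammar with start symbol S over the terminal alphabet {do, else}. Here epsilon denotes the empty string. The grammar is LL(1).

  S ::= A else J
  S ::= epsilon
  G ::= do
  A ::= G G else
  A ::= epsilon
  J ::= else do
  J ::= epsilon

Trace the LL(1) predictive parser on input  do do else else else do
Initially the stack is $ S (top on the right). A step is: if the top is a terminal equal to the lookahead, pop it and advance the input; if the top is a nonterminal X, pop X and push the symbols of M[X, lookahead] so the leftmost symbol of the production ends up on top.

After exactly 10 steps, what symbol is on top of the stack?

step 1: stack=$ S  input=do do else else else do $  — expand S ::= A else J
step 2: stack=$ J else A  input=do do else else else do $  — expand A ::= G G else
step 3: stack=$ J else else G G  input=do do else else else do $  — expand G ::= do
step 4: stack=$ J else else G do  input=do do else else else do $  — match do
step 5: stack=$ J else else G  input=do else else else do $  — expand G ::= do
step 6: stack=$ J else else do  input=do else else else do $  — match do
step 7: stack=$ J else else  input=else else else do $  — match else
step 8: stack=$ J else  input=else else do $  — match else
step 9: stack=$ J  input=else do $  — expand J ::= else do
step 10: stack=$ do else  input=else do $  — match else
Stack after step 10: $ do (top = do).

do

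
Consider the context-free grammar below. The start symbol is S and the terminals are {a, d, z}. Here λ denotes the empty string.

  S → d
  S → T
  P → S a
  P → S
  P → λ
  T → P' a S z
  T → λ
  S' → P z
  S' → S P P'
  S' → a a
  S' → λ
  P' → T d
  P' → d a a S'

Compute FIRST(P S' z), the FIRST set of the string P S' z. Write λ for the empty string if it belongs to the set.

{a, d, z}

FIRST(S): from S→d we get {d}; from S→T we get {λ, d}. So FIRST(S) = {λ, d}.
FIRST(P): from P→S a we get {a, d}; from P→S we get {λ, d}; from P→λ we get {λ}. So FIRST(P) = {λ, a, d}.
FIRST(T): from T→P' a S z we get {d}; from T→λ we get {λ}. So FIRST(T) = {λ, d}.
FIRST(P'): from P'→T d we get {d}; from P'→d a a S' we get {d}. So FIRST(P') = {d}.
FIRST(S'): from S'→P z we get {a, d, z}; from S'→S P P' we get {a, d}; from S'→a a we get {a}; from S'→λ we get {λ}. So FIRST(S') = {λ, a, d, z}.
FIRST(P S' z): take FIRST of each symbol in turn, carrying on past any symbol whose FIRST contains λ; result {a, d, z}.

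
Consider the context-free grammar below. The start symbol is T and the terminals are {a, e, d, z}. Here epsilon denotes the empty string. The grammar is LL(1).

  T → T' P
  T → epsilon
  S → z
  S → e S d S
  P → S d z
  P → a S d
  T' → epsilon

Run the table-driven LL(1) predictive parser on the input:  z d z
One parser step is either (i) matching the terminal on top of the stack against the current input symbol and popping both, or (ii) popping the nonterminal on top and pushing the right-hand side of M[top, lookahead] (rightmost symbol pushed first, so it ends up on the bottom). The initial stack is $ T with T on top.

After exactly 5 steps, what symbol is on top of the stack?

d

     Stack    Input    Action
  1  $ T      z d z $  expand T → T' P
  2  $ P T'   z d z $  expand T' → epsilon
  3  $ P      z d z $  expand P → S d z
  4  $ z d S  z d z $  expand S → z
  5  $ z d z  z d z $  match z
Stack after step 5: $ z d (top = d).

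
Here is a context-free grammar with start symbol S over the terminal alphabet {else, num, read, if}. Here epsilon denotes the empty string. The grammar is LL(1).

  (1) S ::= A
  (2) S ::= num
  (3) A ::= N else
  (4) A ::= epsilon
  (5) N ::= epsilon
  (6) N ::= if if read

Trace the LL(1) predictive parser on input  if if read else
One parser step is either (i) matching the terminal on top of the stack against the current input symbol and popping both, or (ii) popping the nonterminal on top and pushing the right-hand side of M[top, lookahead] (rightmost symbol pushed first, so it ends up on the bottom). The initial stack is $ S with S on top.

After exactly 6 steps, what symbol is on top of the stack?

     Stack              Input              Action
  1  $ S                if if read else $  expand S ::= A
  2  $ A                if if read else $  expand A ::= N else
  3  $ else N           if if read else $  expand N ::= if if read
  4  $ else read if if  if if read else $  match if
  5  $ else read if     if read else $     match if
  6  $ else read        read else $        match read
Stack after step 6: $ else (top = else).

else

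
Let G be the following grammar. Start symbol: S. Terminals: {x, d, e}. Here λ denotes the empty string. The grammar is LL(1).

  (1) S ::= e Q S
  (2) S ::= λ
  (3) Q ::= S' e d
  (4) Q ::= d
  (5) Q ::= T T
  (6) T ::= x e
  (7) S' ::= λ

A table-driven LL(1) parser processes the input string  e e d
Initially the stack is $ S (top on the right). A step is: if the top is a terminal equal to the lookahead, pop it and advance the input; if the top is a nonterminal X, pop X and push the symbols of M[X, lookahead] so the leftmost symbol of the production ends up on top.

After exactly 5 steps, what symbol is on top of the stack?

d

step 1: stack=$ S  input=e e d $  — expand S ::= e Q S
step 2: stack=$ S Q e  input=e e d $  — match e
step 3: stack=$ S Q  input=e d $  — expand Q ::= S' e d
step 4: stack=$ S d e S'  input=e d $  — expand S' ::= λ
step 5: stack=$ S d e  input=e d $  — match e
Stack after step 5: $ S d (top = d).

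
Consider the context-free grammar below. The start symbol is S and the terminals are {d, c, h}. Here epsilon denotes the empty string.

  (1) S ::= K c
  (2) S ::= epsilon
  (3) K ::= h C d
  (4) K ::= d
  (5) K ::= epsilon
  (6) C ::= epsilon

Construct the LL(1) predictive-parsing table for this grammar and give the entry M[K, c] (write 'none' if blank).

K ::= epsilon

FIRST(K) = {epsilon, d, h}
FIRST(C) = {epsilon}
FIRST(S) = {epsilon, c, d, h}  (via K c)
FOLLOW(S) includes $ since S is the start symbol.
FOLLOW(K): in S::=K c, K is followed by c with FIRST {c}. Thus FOLLOW(K) = {c}.
For K ::= h C d: FIRST(h C d) = {h}, so it goes in M[K, t] for t ∈ {h}.
For K ::= d: FIRST(d) = {d}, so it goes in M[K, t] for t ∈ {d}.
For K ::= epsilon: FIRST(epsilon) = {epsilon}, so it goes in M[K, t] for t ∈ {}; since epsilon ∈ FIRST, also for every t ∈ FOLLOW(K) = {c}.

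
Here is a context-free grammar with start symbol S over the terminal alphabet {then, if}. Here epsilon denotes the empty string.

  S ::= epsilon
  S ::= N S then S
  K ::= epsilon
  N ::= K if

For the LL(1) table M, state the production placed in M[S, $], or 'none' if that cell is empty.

S ::= epsilon

FIRST(K): from K::=epsilon we get {epsilon}. So FIRST(K) = {epsilon}.
FIRST(N): from N::=K if we get {if}. So FIRST(N) = {if}.
FIRST(S): from S::=epsilon we get {epsilon}; from S::=N S then S we get {if}. So FIRST(S) = {epsilon, if}.
FOLLOW(S) includes $ since S is the start symbol.
FOLLOW(S): in S::=N S then S (occurrence 1), S is followed by then S with FIRST {then}; in S::=N S then S (occurrence 2), the suffix after S is empty (adds nothing new). Thus FOLLOW(S) = {$, then}.
For S ::= epsilon: FIRST(epsilon) = {epsilon}, so it goes in M[S, t] for t ∈ {}; since epsilon ∈ FIRST, also for every t ∈ FOLLOW(S) = {$, then}.
For S ::= N S then S: FIRST(N S then S) = {if}, so it goes in M[S, t] for t ∈ {if}.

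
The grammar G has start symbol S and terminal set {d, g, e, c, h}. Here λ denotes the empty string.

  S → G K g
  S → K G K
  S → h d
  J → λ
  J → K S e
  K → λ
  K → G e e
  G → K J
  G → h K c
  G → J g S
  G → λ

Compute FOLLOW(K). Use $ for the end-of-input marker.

FIRST(S): from S→G K g we get {e, g, h}; from S→K G K we get {λ, e, g, h}; from S→h d we get {h}. So FIRST(S) = {λ, e, g, h}.
FIRST(J): from J→λ we get {λ}; from J→K S e we get {e, g, h}. So FIRST(J) = {λ, e, g, h}.
FIRST(K): from K→λ we get {λ}; from K→G e e we get {e, g, h}. So FIRST(K) = {λ, e, g, h}.
FIRST(G): from G→K J we get {λ, e, g, h}; from G→h K c we get {h}; from G→J g S we get {e, g, h}; from G→λ we get {λ}. So FIRST(G) = {λ, e, g, h}.
FOLLOW(S) includes $ since S is the start symbol.
FOLLOW(S): in J→K S e, S is followed by e with FIRST {e}; in G→J g S, the suffix after S is empty, so FOLLOW(S) ⊇ FOLLOW(G) = {$, e, g, h}. Thus FOLLOW(S) = {$, e, g, h}.
FOLLOW(G): in S→G K g, G is followed by K g with FIRST {e, g, h}; in S→K G K, G is followed by K with FIRST {λ, e, g, h}; in S→K G K, the suffix after G is nullable, so FOLLOW(G) ⊇ FOLLOW(S) = {$, e, g, h}; in K→G e e, G is followed by e e with FIRST {e}. Thus FOLLOW(G) = {$, e, g, h}.
FOLLOW(J): in G→K J, the suffix after J is empty, so FOLLOW(J) ⊇ FOLLOW(G) = {$, e, g, h}; in G→J g S, J is followed by g S with FIRST {g}. Thus FOLLOW(J) = {$, e, g, h}.
FOLLOW(K): in S→G K g, K is followed by g with FIRST {g}; in S→K G K (occurrence 1), K is followed by G K with FIRST {λ, e, g, h}; in S→K G K (occurrence 1), the suffix after K is nullable, so FOLLOW(K) ⊇ FOLLOW(S) = {$, e, g, h}; in S→K G K (occurrence 2), the suffix after K is empty, so FOLLOW(K) ⊇ FOLLOW(S) = {$, e, g, h}; in J→K S e, K is followed by S e with FIRST {e, g, h}; in G→K J, K is followed by J with FIRST {λ, e, g, h}; in G→K J, the suffix after K is nullable, so FOLLOW(K) ⊇ FOLLOW(G) = {$, e, g, h}; in G→h K c, K is followed by c with FIRST {c}. Thus FOLLOW(K) = {$, c, e, g, h}.

{$, c, e, g, h}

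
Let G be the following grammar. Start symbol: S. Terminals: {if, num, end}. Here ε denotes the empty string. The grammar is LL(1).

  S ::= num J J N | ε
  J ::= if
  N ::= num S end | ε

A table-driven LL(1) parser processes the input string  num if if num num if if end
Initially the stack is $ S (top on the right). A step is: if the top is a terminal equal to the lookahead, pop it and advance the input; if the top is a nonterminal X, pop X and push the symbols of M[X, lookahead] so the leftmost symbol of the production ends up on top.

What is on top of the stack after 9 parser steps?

num

step 1: stack=$ S  input=num if if num num if if end $  — expand S ::= num J J N
step 2: stack=$ N J J num  input=num if if num num if if end $  — match num
step 3: stack=$ N J J  input=if if num num if if end $  — expand J ::= if
step 4: stack=$ N J if  input=if if num num if if end $  — match if
step 5: stack=$ N J  input=if num num if if end $  — expand J ::= if
step 6: stack=$ N if  input=if num num if if end $  — match if
step 7: stack=$ N  input=num num if if end $  — expand N ::= num S end
step 8: stack=$ end S num  input=num num if if end $  — match num
step 9: stack=$ end S  input=num if if end $  — expand S ::= num J J N
Stack after step 9: $ end N J J num (top = num).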